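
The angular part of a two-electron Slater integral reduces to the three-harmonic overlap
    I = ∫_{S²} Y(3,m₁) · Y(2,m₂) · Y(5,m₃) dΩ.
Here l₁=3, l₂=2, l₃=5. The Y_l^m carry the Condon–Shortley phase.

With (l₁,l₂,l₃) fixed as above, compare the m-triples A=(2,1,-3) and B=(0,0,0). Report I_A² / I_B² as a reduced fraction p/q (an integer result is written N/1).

28/25

Shared (l₁,l₂,l₃)=(3,2,5): N and (l;000)² cancel in I_A²/I_B².
A: Δ = 0!·6!·4!/11! = 1/2310; Racah Σ t=0..0: t=0:+1/720 = 1/720; ⇒ 3j(3 2 5; 2 1 -3)² = 8/165, sgn +1
B: Δ = 0!·6!·4!/11! = 1/2310; Racah Σ t=0..0: t=0:+1/144 = 1/144; ⇒ 3j(3 2 5; 0 0 0)² = 10/231, sgn -1
I_A²/I_B² = (8/165)/(10/231) = 28/25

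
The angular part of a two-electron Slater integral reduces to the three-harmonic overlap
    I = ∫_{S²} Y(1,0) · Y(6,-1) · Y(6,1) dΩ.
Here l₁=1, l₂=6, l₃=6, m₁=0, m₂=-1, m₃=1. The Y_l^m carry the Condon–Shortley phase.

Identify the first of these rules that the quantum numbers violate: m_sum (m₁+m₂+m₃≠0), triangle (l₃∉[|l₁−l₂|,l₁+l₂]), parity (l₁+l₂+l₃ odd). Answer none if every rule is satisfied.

Σmᵢ = 0  ✓
l₃∈[|l₁−l₂|,l₁+l₂]=[5,7], have l₃=6  ✓
Σlᵢ = 13 ⇒ odd  ✗

parity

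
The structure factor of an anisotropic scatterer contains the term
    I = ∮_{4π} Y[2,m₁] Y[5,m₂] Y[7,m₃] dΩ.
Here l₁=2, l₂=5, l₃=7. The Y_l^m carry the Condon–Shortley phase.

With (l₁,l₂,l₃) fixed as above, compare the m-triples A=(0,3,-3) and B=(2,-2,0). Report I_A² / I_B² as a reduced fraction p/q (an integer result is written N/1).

54/7

l's match ⇒ only the (l;m) 3-j factors differ between A and B.
A: triangle coeff Δ(2,5,7) = 1/15015; Σ_t [0,0]: t=0:+1/322560 = 1/322560; (3j)²=18/1001 [(2 5 7; 0 3 -3)], sign=+1
B: triangle coeff Δ(2,5,7) = 1/15015; Σ_t [0,0]: t=0:+1/725760 = 1/725760; (3j)²=1/429 [(2 5 7; 2 -2 0)], sign=-1
I_A²/I_B² = (18/1001)/(1/429) = 54/7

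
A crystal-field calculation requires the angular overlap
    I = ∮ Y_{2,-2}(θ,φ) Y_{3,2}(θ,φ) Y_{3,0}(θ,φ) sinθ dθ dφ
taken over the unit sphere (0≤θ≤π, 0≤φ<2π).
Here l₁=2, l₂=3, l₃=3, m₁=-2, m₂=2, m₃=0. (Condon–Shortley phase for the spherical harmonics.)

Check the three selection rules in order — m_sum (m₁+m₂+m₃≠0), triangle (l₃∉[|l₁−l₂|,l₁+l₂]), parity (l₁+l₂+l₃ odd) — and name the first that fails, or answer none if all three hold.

none

Σmᵢ = 0  ✓
l₃∈[|l₁−l₂|,l₁+l₂]=[1,5], have l₃=3  ✓
Σlᵢ = 8 ⇒ even  ✓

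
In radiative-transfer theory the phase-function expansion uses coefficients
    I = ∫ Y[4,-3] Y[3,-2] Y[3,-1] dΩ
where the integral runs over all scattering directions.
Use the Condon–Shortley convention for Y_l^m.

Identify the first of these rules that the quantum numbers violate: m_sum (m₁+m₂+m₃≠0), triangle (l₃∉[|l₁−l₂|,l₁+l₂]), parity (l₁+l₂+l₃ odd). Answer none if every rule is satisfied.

m₁+m₂+m₃ = -3 − 2 − 1 = -6  ✗
triangle: |4−3|=1 ≤ l₃=3 ≤ 4+3=7
parity: l₁+l₂+l₃ = 10 is even

m_sum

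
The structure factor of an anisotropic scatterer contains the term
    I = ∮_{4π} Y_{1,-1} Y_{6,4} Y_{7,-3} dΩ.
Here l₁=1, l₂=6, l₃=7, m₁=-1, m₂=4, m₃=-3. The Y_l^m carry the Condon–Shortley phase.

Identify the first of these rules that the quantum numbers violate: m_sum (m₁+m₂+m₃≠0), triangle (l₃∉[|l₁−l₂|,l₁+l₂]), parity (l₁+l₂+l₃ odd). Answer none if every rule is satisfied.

none

azimuthal sum: -1 + 4 − 3 = 0  ✓
5 ≤ 7 ≤ 7 (triangle on l)  ✓
L = 1 + 6 + 7 = 14 (even)  ✓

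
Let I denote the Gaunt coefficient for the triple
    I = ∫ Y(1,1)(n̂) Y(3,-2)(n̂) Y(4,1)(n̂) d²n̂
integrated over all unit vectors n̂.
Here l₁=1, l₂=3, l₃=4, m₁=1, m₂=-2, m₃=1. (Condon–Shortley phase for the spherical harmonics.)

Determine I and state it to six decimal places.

-0.106622

Checks pass: Σm=0; 8 even; l₃=4∈[2,4].
(2·1+1)(2·3+1)(2·4+1) = 189
Δ: 0! 2! 6! / 9! → 1/252
sum: t=0:+1/36 = 1/36
3j²(1 3 4; 0 0 0) = Δ·Π!·Σ² = 4/63  (sign +1)
sum: t=0:+1/240 = 1/240
3j²(1 3 4; 1 -2 1) = Δ·Π!·Σ² = 1/84  (sign -1)
combine: 4πI² = 189·4/63·1/84 = 1/7
take √, sign -1: I = -0.10662181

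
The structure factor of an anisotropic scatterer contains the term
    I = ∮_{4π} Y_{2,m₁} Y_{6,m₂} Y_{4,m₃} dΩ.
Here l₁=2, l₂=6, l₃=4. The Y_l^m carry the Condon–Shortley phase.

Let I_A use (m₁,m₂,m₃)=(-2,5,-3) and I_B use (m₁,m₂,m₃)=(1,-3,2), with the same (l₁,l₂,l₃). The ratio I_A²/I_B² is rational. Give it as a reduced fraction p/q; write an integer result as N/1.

l's match ⇒ only the (l;m) 3-j factors differ between A and B.
A: triangle coeff Δ(2,6,4) = 1/6435; Σ_t [4,4]: t=4:+1/120960 = 1/120960; (3j)²=2/39 [(2 6 4; -2 5 -3)], sign=-1
B: triangle coeff Δ(2,6,4) = 1/6435; Σ_t [1,1]: t=1:−1/8640 = -1/8640; (3j)²=28/715 [(2 6 4; 1 -3 2)], sign=-1
I_A²/I_B² = (2/39)/(28/715) = 55/42

55/42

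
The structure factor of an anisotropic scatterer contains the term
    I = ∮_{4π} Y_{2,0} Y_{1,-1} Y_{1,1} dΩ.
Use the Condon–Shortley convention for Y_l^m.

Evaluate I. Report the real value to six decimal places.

0.126157

Rules hold: Σm=0, L=4 even, 1≤1≤3.
N = 5·3·3 = 45
Δ = 2!·2!·0!/5! = 1/30
Racah Σ t=1..1: t=1:−1/1 = -1/1
⇒ 3j(2 1 1; 0 0 0)² = 2/15, sgn +1
Racah Σ t=0..0: t=0:+1/4 = 1/4
⇒ 3j(2 1 1; 0 -1 1)² = 1/30, sgn +1
4πI² = N·(3j₀)²·(3jₘ)² = 1/5
I = +1·√(0.2/4π) = 0.12615663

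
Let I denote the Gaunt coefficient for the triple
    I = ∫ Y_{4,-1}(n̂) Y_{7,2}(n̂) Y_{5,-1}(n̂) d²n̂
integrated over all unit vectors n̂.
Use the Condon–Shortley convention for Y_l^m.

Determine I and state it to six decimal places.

0.139430

Checks pass: Σm=0; 16 even; l₃=5∈[3,11].
(2·4+1)(2·7+1)(2·5+1) = 1485
Δ: 6! 2! 8! / 17! → 1/6126120
sum: t=2:+1/69120 t=3:−1/20736 t=4:+1/69120 = -1/51840
3j²(4 7 5; 0 0 0) = Δ·Π!·Σ² = 280/21879  (sign +1)
sum: t=3:−1/103680 t=4:+1/34560 t=5:−1/138240 = 1/82944
3j²(4 7 5; -1 2 -1) = Δ·Π!·Σ² = 125/9724  (sign +1)
combine: 4πI² = 1485·280/21879·125/9724 = 131250/537251
take √, sign +1: I = 0.13942996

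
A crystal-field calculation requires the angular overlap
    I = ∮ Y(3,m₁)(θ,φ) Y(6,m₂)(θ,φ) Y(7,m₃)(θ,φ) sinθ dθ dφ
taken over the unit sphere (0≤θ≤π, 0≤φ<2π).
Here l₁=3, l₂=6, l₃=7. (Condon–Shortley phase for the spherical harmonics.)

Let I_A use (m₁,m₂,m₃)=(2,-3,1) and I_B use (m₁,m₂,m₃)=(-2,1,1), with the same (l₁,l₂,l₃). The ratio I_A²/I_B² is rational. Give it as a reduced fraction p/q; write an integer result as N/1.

7605/4802

Shared (l₁,l₂,l₃)=(3,6,7): N and (l;000)² cancel in I_A²/I_B².
A: Δ = 2!·4!·10!/17! = 1/2042040; Racah Σ t=0..1: t=0:+1/362880 t=1:−1/1935360 = 13/5806080; ⇒ 3j(3 6 7; 2 -3 1)² = 195/10472, sgn +1
B: Δ = 2!·4!·10!/17! = 1/2042040; Racah Σ t=1..2: t=1:−1/414720 t=2:+1/172800 = 7/2073600; ⇒ 3j(3 6 7; -2 1 1)² = 343/29172, sgn +1
I_A²/I_B² = (195/10472)/(343/29172) = 7605/4802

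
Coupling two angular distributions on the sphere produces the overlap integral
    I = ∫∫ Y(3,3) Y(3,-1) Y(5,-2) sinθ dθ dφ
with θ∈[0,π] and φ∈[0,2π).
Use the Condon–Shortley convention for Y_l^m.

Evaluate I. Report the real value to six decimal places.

0.000000

l₁+l₂+l₃=11 is odd: 3j(l;000)=0 ⇒ I=0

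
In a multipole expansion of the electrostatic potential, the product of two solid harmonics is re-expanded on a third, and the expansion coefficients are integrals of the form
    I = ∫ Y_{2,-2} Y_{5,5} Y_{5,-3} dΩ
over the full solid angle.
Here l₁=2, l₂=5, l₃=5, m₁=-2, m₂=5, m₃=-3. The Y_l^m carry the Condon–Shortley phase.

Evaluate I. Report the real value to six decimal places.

0.088588

Rules hold: Σm=0, L=12 even, 3≤5≤7.
N = 5·11·11 = 605
Δ = 2!·2!·8!/13! = 1/38610
Racah Σ t=0..2: t=0:+1/2880 t=1:−1/576 t=2:+1/2880 = -1/960
⇒ 3j(2 5 5; 0 0 0)² = 10/429, sgn +1
Racah Σ t=2..2: t=2:+1/161280 = 1/161280
⇒ 3j(2 5 5; -2 5 -3)² = 1/143, sgn +1
4πI² = N·(3j₀)²·(3jₘ)² = 50/507
I = +1·√(0.0986193/4π) = 0.08858824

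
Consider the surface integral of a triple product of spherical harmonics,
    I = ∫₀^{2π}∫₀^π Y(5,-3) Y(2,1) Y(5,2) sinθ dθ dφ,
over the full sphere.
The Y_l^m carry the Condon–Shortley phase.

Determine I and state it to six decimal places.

-0.161739

m-sum 0 ✓  L=12 even ✓  3≤5≤7 ✓
Π(2lᵢ+1) = 11×5×11 = 605
triangle coeff Δ(5,2,5) = 1/38610
Σ_t [0,2]: t=0:+1/2880 t=1:−1/576 t=2:+1/2880 = -1/960
(3j)²=10/429 [(5 2 5; 0 0 0)], sign=+1
Σ_t [1,2]: t=1:−1/10080 t=2:+1/2880 = 1/4032
(3j)²=10/429 [(5 2 5; -3 1 2)], sign=-1
⇒ 4πI² = 500/1521
I = (-1)√(500/1521/(4π)) = -0.16173926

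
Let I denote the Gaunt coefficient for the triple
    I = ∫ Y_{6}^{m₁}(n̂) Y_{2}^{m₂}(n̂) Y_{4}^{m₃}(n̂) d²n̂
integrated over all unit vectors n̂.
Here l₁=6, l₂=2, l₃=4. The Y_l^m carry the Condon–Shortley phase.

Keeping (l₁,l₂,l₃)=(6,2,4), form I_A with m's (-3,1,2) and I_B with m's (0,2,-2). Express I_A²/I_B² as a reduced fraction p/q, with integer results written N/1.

Same 6,2,4: normalisation and zero-m 3j drop out of the ratio.
A: Δ: 4! 8! 0! / 13! → 1/6435; sum: t=3:−1/8640 = -1/8640; 3j²(6 2 4; -3 1 2) = Δ·Π!·Σ² = 28/715  (sign -1)
B: Δ: 4! 8! 0! / 13! → 1/6435; sum: t=4:+1/34560 = 1/34560; 3j²(6 2 4; 0 2 -2) = Δ·Π!·Σ² = 1/429  (sign +1)
I_A²/I_B² = (28/715)/(1/429) = 84/5

84/5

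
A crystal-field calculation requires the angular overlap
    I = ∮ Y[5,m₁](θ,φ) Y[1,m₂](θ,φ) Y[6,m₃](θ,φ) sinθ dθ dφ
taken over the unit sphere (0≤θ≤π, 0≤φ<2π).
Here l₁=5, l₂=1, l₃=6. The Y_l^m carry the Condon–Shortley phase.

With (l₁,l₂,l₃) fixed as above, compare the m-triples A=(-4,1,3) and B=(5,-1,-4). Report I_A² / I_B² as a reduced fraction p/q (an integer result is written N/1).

Shared (l₁,l₂,l₃)=(5,1,6): N and (l;000)² cancel in I_A²/I_B².
A: Δ = 0!·10!·2!/13! = 1/858; Racah Σ t=0..0: t=0:+1/725760 = 1/725760; ⇒ 3j(5 1 6; -4 1 3)² = 1/286, sgn -1
B: Δ = 0!·10!·2!/13! = 1/858; Racah Σ t=0..0: t=0:+1/7257600 = 1/7257600; ⇒ 3j(5 1 6; 5 -1 -4)² = 1/858, sgn +1
I_A²/I_B² = (1/286)/(1/858) = 3/1

3/1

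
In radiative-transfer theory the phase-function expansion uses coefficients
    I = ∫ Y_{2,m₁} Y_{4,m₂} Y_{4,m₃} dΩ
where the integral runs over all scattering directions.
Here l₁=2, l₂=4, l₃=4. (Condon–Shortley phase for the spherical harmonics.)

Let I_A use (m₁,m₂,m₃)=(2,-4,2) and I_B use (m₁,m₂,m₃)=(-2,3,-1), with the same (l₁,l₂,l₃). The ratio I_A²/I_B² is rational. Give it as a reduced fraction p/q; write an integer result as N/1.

Shared (l₁,l₂,l₃)=(2,4,4): N and (l;000)² cancel in I_A²/I_B².
A: Δ = 2!·2!·6!/11! = 1/13860; Racah Σ t=0..0: t=0:+1/2880 = 1/2880; ⇒ 3j(2 4 4; 2 -4 2)² = 2/165, sgn +1
B: Δ = 2!·2!·6!/11! = 1/13860; Racah Σ t=2..2: t=2:+1/480 = 1/480; ⇒ 3j(2 4 4; -2 3 -1)² = 3/110, sgn -1
I_A²/I_B² = (2/165)/(3/110) = 4/9

4/9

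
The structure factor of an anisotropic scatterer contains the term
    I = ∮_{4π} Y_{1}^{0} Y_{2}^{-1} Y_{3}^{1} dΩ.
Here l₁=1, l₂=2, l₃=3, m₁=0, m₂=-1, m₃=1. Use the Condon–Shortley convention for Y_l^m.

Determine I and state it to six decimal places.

Checks pass: Σm=0; 6 even; l₃=3∈[1,3].
(2·1+1)(2·2+1)(2·3+1) = 105
Δ: 0! 2! 4! / 7! → 1/105
sum: t=0:+1/4 = 1/4
3j²(1 2 3; 0 0 0) = Δ·Π!·Σ² = 3/35  (sign -1)
sum: t=0:+1/6 = 1/6
3j²(1 2 3; 0 -1 1) = Δ·Π!·Σ² = 8/105  (sign +1)
combine: 4πI² = 105·3/35·8/105 = 24/35
take √, sign -1: I = -0.23359668

-0.233597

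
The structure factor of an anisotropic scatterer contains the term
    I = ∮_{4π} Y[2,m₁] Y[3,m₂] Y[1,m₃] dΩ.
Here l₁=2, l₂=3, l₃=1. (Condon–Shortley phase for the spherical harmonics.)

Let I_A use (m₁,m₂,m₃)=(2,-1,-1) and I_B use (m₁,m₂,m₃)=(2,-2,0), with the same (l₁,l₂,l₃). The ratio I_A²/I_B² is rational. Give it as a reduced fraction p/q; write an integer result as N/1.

1/5

Shared (l₁,l₂,l₃)=(2,3,1): N and (l;000)² cancel in I_A²/I_B².
A: Δ = 4!·0!·2!/7! = 1/105; Racah Σ t=0..0: t=0:+1/48 = 1/48; ⇒ 3j(2 3 1; 2 -1 -1)² = 1/105, sgn +1
B: Δ = 4!·0!·2!/7! = 1/105; Racah Σ t=0..0: t=0:+1/24 = 1/24; ⇒ 3j(2 3 1; 2 -2 0)² = 1/21, sgn -1
I_A²/I_B² = (1/105)/(1/21) = 1/5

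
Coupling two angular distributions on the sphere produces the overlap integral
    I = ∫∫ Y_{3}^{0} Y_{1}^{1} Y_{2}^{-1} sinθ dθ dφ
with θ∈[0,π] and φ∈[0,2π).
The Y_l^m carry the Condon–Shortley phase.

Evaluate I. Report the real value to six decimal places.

Rules hold: Σm=0, L=6 even, 2≤2≤4.
N = 7·3·5 = 105
Δ = 2!·4!·0!/7! = 1/105
Racah Σ t=1..1: t=1:−1/4 = -1/4
⇒ 3j(3 1 2; 0 0 0)² = 3/35, sgn -1
Racah Σ t=2..2: t=2:+1/12 = 1/12
⇒ 3j(3 1 2; 0 1 -1)² = 1/35, sgn -1
4πI² = N·(3j₀)²·(3jₘ)² = 9/35
I = +1·√(0.257143/4π) = 0.14304817

0.143048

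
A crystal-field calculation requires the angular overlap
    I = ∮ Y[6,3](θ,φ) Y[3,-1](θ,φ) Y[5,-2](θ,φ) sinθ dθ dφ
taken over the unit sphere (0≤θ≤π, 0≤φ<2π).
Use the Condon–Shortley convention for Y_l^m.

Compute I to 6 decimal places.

-0.152880

Rules hold: Σm=0, L=14 even, 3≤5≤9.
N = 13·7·11 = 1001
Δ = 4!·8!·2!/15! = 1/675675
Racah Σ t=1..3: t=1:−1/8640 t=2:+1/2304 t=3:−1/8640 = 7/34560
⇒ 3j(6 3 5; 0 0 0)² = 7/429, sgn -1
Racah Σ t=0..2: t=0:+1/34560 t=1:−1/8640 t=2:+1/40320 = -1/16128
⇒ 3j(6 3 5; 3 -1 -2)² = 18/1001, sgn +1
4πI² = N·(3j₀)²·(3jₘ)² = 42/143
I = -1·√(0.293706/4π) = -0.15288036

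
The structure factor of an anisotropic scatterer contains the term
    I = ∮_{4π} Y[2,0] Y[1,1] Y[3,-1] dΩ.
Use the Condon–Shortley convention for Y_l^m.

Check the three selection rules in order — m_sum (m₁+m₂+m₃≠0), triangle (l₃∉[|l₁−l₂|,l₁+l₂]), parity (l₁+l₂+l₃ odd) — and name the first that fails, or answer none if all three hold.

azimuthal sum: 0 + 1 − 1 = 0  ✓
1 ≤ 3 ≤ 3 (triangle on l)  ✓
L = 2 + 1 + 3 = 6 (even)  ✓

none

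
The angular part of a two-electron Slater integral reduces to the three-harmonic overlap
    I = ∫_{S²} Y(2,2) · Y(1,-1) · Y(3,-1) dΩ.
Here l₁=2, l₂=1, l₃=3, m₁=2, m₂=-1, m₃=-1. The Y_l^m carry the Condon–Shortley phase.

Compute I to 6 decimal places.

-0.082589

Rules hold: Σm=0, L=6 even, 1≤3≤3.
N = 5·3·7 = 105
Δ = 0!·4!·2!/7! = 1/105
Racah Σ t=0..0: t=0:+1/4 = 1/4
⇒ 3j(2 1 3; 0 0 0)² = 3/35, sgn -1
Racah Σ t=0..0: t=0:+1/48 = 1/48
⇒ 3j(2 1 3; 2 -1 -1)² = 1/105, sgn +1
4πI² = N·(3j₀)²·(3jₘ)² = 3/35
I = -1·√(0.0857143/4π) = -0.08258890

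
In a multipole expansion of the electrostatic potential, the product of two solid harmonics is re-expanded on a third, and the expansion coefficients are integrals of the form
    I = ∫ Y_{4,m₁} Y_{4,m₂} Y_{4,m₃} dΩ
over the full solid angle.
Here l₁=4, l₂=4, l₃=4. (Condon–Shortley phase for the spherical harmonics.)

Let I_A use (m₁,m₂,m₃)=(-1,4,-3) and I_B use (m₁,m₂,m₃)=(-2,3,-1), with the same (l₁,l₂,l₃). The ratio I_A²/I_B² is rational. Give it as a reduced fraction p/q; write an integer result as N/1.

7/1

l's match ⇒ only the (l;m) 3-j factors differ between A and B.
A: triangle coeff Δ(4,4,4) = 1/450450; Σ_t [4,4]: t=4:+1/3456 = 1/3456; (3j)²=35/1287 [(4 4 4; -1 4 -3)], sign=-1
B: triangle coeff Δ(4,4,4) = 1/450450; Σ_t [3,4]: t=3:−1/864 t=4:+1/576 = 1/1728; (3j)²=5/1287 [(4 4 4; -2 3 -1)], sign=-1
I_A²/I_B² = (35/1287)/(5/1287) = 7/1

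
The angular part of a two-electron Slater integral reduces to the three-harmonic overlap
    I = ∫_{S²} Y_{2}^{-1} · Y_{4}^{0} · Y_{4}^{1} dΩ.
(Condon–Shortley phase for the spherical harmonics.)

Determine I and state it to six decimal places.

-0.044869

m-sum 0 ✓  L=10 even ✓  2≤4≤6 ✓
Π(2lᵢ+1) = 5×9×9 = 405
triangle coeff Δ(2,4,4) = 1/13860
Σ_t [0,2]: t=0:+1/192 t=1:−1/36 t=2:+1/192 = -5/288
(3j)²=20/693 [(2 4 4; 0 0 0)], sign=-1
Σ_t [1,2]: t=1:−1/72 t=2:+1/96 = -1/288
(3j)²=1/462 [(2 4 4; -1 0 1)], sign=+1
⇒ 4πI² = 150/5929
I = (-1)√(150/5929/(4π)) = -0.04486937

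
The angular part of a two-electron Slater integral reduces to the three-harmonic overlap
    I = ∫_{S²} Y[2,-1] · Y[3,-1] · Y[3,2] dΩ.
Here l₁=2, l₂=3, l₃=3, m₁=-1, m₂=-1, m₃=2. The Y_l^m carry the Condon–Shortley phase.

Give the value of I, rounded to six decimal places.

m-sum 0 ✓  L=8 even ✓  1≤3≤5 ✓
Π(2lᵢ+1) = 5×7×7 = 245
triangle coeff Δ(2,3,3) = 1/3780
Σ_t [0,2]: t=0:+1/24 t=1:−1/4 t=2:+1/24 = -1/6
(3j)²=4/105 [(2 3 3; 0 0 0)], sign=+1
Σ_t [1,2]: t=1:−1/12 t=2:+1/48 = -1/16
(3j)²=1/28 [(2 3 3; -1 -1 2)], sign=+1
⇒ 4πI² = 1/3
I = (+1)√(1/3/(4π)) = 0.16286750

0.162868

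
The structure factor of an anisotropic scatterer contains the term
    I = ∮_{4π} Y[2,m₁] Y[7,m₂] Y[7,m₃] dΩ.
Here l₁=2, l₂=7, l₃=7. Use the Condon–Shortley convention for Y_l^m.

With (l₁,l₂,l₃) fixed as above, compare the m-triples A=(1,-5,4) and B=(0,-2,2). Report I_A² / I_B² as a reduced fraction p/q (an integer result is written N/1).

Same 2,7,7: normalisation and zero-m 3j drop out of the ratio.
A: Δ: 2! 2! 12! / 17! → 1/185640; sum: t=0:+1/14515200 t=1:−1/79833600 = 1/17740800; 3j²(2 7 7; 1 -5 4) = Δ·Π!·Σ² = 729/30940  (sign -1)
B: Δ: 2! 2! 12! / 17! → 1/185640; sum: t=0:+1/2419200 t=1:−1/967680 t=2:+1/8709120 = -11/21772800; 3j²(2 7 7; 0 -2 2) = Δ·Π!·Σ² = 242/23205  (sign +1)
I_A²/I_B² = (729/30940)/(242/23205) = 2187/968

2187/968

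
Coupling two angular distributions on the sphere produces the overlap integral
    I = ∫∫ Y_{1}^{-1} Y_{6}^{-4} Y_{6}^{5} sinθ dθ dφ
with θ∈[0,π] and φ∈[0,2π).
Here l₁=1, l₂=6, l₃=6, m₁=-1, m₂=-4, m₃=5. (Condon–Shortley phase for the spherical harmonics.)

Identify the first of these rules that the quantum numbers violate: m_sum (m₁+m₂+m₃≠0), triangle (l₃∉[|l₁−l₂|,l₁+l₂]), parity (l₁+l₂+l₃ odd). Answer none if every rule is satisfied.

azimuthal sum: -1 − 4 + 5 = 0  ✓
5 ≤ 6 ≤ 7 (triangle on l)  ✓
L = 1 + 6 + 6 = 13 (odd)  ✗

parity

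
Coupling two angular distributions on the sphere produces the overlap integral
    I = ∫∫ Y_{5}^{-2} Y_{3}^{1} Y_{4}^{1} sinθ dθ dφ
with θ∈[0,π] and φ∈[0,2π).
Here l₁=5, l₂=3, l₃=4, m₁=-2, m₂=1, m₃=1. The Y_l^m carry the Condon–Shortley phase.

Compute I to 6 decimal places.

0.148044

m-sum 0 ✓  L=12 even ✓  2≤4≤8 ✓
Π(2lᵢ+1) = 11×7×9 = 693
triangle coeff Δ(5,3,4) = 1/180180
Σ_t [1,3]: t=1:−1/576 t=2:+1/144 t=3:−1/576 = 1/288
(3j)²=20/1001 [(5 3 4; 0 0 0)], sign=+1
Σ_t [2,4]: t=2:+1/960 t=3:−1/288 t=4:+1/1728 = -1/540
(3j)²=128/6435 [(5 3 4; -2 1 1)], sign=+1
⇒ 4πI² = 512/1859
I = (+1)√(512/1859/(4π)) = 0.14804384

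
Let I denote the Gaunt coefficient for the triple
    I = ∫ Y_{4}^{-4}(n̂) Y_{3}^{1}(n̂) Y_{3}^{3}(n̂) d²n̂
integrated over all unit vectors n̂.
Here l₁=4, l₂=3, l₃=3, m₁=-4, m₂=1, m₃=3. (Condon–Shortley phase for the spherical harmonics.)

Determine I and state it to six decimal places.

-0.166198

Rules hold: Σm=0, L=10 even, 1≤3≤7.
N = 9·7·7 = 441
Δ = 4!·4!·2!/11! = 1/34650
Racah Σ t=1..3: t=1:−1/72 t=2:+1/16 t=3:−1/72 = 5/144
⇒ 3j(4 3 3; 0 0 0)² = 2/77, sgn -1
Racah Σ t=4..4: t=4:+1/1152 = 1/1152
⇒ 3j(4 3 3; -4 1 3)² = 1/33, sgn +1
4πI² = N·(3j₀)²·(3jₘ)² = 42/121
I = -1·√(0.347107/4π) = -0.16619847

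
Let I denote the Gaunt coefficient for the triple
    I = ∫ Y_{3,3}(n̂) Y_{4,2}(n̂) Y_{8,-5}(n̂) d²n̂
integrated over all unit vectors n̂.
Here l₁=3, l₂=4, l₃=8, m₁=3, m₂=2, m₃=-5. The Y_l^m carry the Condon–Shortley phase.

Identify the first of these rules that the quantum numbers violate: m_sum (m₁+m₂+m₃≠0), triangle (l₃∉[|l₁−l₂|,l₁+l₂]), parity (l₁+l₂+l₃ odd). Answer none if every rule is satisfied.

triangle

Σmᵢ = 0  ✓
l₃∈[|l₁−l₂|,l₁+l₂]=[1,7], have l₃=8  ✗
Σlᵢ = 15 ⇒ odd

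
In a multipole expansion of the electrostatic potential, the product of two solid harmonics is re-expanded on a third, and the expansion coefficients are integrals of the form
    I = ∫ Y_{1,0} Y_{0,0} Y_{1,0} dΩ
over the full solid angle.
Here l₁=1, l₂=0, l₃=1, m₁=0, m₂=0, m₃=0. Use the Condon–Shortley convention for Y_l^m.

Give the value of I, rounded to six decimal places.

0.282095

m-sum 0 ✓  L=2 even ✓  1≤1≤1 ✓
Π(2lᵢ+1) = 3×1×3 = 9
triangle coeff Δ(1,0,1) = 1/3
Σ_t [0,0]: t=0:+1/1 = 1/1
(3j)²=1/3 [(1 0 1; 0 0 0)], sign=-1
(m-triple is (0,0,0) — same symbol as above.)
⇒ 4πI² = 1/1
I = (+1)√(1/1/(4π)) = 0.28209479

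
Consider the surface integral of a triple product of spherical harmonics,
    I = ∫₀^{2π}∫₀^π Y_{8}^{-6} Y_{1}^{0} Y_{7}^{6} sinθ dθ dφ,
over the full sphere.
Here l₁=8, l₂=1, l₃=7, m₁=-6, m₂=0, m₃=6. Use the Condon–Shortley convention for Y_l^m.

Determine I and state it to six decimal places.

Rules hold: Σm=0, L=16 even, 7≤7≤9.
N = 17·3·15 = 765
Δ = 2!·14!·0!/17! = 1/2040
Racah Σ t=1..1: t=1:−1/25401600 = -1/25401600
⇒ 3j(8 1 7; 0 0 0)² = 8/255, sgn +1
Racah Σ t=1..1: t=1:−1/6227020800 = -1/6227020800
⇒ 3j(8 1 7; -6 0 6)² = 7/510, sgn +1
4πI² = N·(3j₀)²·(3jₘ)² = 28/85
I = +1·√(0.329412/4π) = 0.16190663

0.161907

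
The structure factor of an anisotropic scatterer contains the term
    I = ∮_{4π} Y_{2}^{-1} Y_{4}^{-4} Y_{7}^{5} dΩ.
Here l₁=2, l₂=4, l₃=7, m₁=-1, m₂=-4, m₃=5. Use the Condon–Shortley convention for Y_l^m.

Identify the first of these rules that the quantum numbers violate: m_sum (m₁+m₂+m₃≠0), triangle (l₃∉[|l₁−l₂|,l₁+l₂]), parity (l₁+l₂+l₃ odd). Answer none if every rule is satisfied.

m₁+m₂+m₃ = -1 − 4 + 5 = 0  ✓
triangle: |2−4|=2 ≤ l₃=7 ≤ 2+4=6  ✗
parity: l₁+l₂+l₃ = 13 is odd

triangle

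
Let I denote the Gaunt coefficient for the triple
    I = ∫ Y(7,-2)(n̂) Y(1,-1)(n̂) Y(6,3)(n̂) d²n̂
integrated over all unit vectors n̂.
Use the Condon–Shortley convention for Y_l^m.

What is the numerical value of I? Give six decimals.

Rules hold: Σm=0, L=14 even, 6≤6≤8.
N = 15·3·13 = 585
Δ = 2!·12!·0!/15! = 1/1365
Racah Σ t=1..1: t=1:−1/518400 = -1/518400
⇒ 3j(7 1 6; 0 0 0)² = 7/195, sgn -1
Racah Σ t=0..0: t=0:+1/4354560 = 1/4354560
⇒ 3j(7 1 6; -2 -1 3)² = 2/273, sgn -1
4πI² = N·(3j₀)²·(3jₘ)² = 2/13
I = +1·√(0.153846/4π) = 0.11064668

0.110647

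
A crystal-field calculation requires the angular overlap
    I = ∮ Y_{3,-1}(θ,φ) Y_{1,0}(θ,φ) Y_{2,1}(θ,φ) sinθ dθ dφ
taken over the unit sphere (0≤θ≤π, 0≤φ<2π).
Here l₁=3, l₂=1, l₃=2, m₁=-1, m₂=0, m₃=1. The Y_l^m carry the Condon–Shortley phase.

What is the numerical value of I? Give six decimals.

-0.233597

m-sum 0 ✓  L=6 even ✓  2≤2≤4 ✓
Π(2lᵢ+1) = 7×3×5 = 105
triangle coeff Δ(3,1,2) = 1/105
Σ_t [1,1]: t=1:−1/4 = -1/4
(3j)²=3/35 [(3 1 2; 0 0 0)], sign=-1
Σ_t [1,1]: t=1:−1/6 = -1/6
(3j)²=8/105 [(3 1 2; -1 0 1)], sign=+1
⇒ 4πI² = 24/35
I = (-1)√(24/35/(4π)) = -0.23359668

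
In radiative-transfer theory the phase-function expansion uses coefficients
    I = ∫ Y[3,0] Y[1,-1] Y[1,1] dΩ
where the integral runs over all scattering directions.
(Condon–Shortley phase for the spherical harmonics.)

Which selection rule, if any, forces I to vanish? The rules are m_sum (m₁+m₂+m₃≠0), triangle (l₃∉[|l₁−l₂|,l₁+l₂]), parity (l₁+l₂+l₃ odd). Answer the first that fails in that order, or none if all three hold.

azimuthal sum: 0 − 1 + 1 = 0  ✓
2 ≤ 1 ≤ 4 (triangle on l)  ✗
L = 3 + 1 + 1 = 5 (odd)

triangle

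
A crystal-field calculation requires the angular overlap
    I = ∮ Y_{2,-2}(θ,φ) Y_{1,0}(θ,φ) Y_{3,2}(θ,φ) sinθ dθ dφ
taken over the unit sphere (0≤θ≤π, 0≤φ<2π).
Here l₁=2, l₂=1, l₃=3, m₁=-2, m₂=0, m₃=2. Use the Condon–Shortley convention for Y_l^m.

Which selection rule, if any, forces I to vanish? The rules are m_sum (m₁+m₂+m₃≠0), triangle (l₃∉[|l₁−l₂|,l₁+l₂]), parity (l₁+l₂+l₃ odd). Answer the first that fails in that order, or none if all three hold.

m₁+m₂+m₃ = -2 + 0 + 2 = 0  ✓
triangle: |2−1|=1 ≤ l₃=3 ≤ 2+1=3  ✓
parity: l₁+l₂+l₃ = 6 is even  ✓

none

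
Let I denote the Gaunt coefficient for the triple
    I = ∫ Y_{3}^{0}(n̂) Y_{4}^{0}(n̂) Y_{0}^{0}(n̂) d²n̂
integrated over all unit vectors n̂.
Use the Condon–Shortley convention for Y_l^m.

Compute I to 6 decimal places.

0.000000

|3−4|≤0≤3+4 violated ⇒ I = 0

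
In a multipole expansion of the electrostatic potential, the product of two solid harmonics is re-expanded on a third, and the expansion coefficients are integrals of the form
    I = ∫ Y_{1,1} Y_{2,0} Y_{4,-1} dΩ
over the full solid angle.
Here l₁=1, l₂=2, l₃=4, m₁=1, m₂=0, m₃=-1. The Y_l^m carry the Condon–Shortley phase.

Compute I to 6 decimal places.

0.000000

|1−2|≤4≤1+2 violated ⇒ I = 0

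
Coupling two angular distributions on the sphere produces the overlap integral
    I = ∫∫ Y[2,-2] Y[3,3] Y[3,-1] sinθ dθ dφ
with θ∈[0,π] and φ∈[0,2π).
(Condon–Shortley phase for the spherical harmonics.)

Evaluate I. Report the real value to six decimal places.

0.132981

Rules hold: Σm=0, L=8 even, 1≤3≤5.
N = 5·7·7 = 245
Δ = 2!·2!·4!/9! = 1/3780
Racah Σ t=0..2: t=0:+1/24 t=1:−1/4 t=2:+1/24 = -1/6
⇒ 3j(2 3 3; 0 0 0)² = 4/105, sgn +1
Racah Σ t=2..2: t=2:+1/96 = 1/96
⇒ 3j(2 3 3; -2 3 -1)² = 1/42, sgn +1
4πI² = N·(3j₀)²·(3jₘ)² = 2/9
I = +1·√(0.222222/4π) = 0.13298076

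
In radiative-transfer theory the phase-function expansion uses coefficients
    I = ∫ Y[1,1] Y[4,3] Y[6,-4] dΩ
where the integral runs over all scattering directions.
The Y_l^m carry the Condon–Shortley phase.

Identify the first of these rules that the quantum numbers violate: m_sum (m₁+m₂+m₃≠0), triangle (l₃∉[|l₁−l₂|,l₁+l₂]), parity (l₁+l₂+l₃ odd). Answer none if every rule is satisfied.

m₁+m₂+m₃ = 1 + 3 − 4 = 0  ✓
triangle: |1−4|=3 ≤ l₃=6 ≤ 1+4=5  ✗
parity: l₁+l₂+l₃ = 11 is odd

triangle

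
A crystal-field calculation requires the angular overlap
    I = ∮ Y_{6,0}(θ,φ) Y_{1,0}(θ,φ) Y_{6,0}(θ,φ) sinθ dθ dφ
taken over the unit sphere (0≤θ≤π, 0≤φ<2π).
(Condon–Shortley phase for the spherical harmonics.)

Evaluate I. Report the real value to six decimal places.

0.000000

Σlᵢ=13 odd — θ-integrand is odd under cosθ→−cosθ; I=0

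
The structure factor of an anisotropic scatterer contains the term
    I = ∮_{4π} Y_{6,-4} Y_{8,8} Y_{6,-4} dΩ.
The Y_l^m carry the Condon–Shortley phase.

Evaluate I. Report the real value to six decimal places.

m-sum 0 ✓  L=20 even ✓  2≤6≤14 ✓
Π(2lᵢ+1) = 13×17×13 = 2873
triangle coeff Δ(6,8,6) = 1/1309458150
Σ_t [2,6]: t=2:+1/49766400 t=3:−1/3110400 t=4:+1/1327104 t=5:−1/3110400 t=6:+1/49766400 = 1/6635520
(3j)²=350/46189 [(6 8 6; 0 0 0)], sign=+1
Σ_t [8,8]: t=8:+1/6502809600 = 1/6502809600
(3j)²=45/2261 [(6 8 6; -4 8 -4)], sign=+1
⇒ 4πI² = 29250/67507
I = (+1)√(29250/67507/(4π)) = 0.18568790

0.185688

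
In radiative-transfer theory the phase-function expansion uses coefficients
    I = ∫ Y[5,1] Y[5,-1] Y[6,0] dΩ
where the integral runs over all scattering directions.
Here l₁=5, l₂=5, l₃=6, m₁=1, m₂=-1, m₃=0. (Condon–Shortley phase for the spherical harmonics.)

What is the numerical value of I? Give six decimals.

-0.036818

m-sum 0 ✓  L=16 even ✓  0≤6≤10 ✓
Π(2lᵢ+1) = 11×11×13 = 1573
triangle coeff Δ(5,5,6) = 1/28588560
Σ_t [0,4]: t=0:+1/345600 t=1:−1/13824 t=2:+1/5184 t=3:−1/13824 t=4:+1/345600 = 7/129600
(3j)²=80/7293 [(5 5 6; 0 0 0)], sign=+1
Σ_t [0,4]: t=0:+1/55296 t=1:−1/7776 t=2:+1/9216 t=3:−1/86400 t=4:+1/12441600 = -7/518400
(3j)²=12/12155 [(5 5 6; 1 -1 0)], sign=-1
⇒ 4πI² = 64/3757
I = (-1)√(64/3757/(4π)) = -0.03681836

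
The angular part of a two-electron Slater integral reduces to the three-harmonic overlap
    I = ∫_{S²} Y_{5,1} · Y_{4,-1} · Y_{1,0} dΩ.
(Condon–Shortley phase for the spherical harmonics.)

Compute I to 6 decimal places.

m-sum 0 ✓  L=10 even ✓  1≤1≤9 ✓
Π(2lᵢ+1) = 11×9×3 = 297
triangle coeff Δ(5,4,1) = 1/495
Σ_t [4,4]: t=4:+1/576 = 1/576
(3j)²=5/99 [(5 4 1; 0 0 0)], sign=-1
Σ_t [3,3]: t=3:−1/720 = -1/720
(3j)²=8/165 [(5 4 1; 1 -1 0)], sign=+1
⇒ 4πI² = 8/11
I = (-1)√(8/11/(4π)) = -0.24057125

-0.240571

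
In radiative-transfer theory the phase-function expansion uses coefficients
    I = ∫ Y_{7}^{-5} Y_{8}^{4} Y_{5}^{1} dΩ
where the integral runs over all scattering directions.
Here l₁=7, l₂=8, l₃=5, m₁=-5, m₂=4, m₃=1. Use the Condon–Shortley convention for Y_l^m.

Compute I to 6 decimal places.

-0.011252

Rules hold: Σm=0, L=20 even, 1≤5≤15.
N = 15·17·11 = 2805
Δ = 10!·4!·6!/21! = 1/814773960
Racah Σ t=3..7: t=3:−1/87091200 t=4:+1/4976640 t=5:−1/2073600 t=6:+1/4976640 t=7:−1/87091200 = -1/9676800
⇒ 3j(7 8 5; 0 0 0)² = 360/46189, sgn +1
Racah Σ t=8..10: t=8:+1/92897280 t=9:−1/78382080 t=10:+1/696729600 = -1/1791590400
⇒ 3j(7 8 5; -5 4 1)² = 11/151164, sgn -1
4πI² = N·(3j₀)²·(3jₘ)² = 1650/1037153
I = -1·√(0.00159089/4π) = -0.01125163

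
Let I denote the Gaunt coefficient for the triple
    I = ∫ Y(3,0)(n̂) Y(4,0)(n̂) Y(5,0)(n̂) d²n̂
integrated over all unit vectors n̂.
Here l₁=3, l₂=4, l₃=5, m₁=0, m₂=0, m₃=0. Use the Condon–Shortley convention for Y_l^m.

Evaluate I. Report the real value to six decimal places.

Checks pass: Σm=0; 12 even; l₃=5∈[1,7].
(2·3+1)(2·4+1)(2·5+1) = 693
Δ: 2! 4! 6! / 13! → 1/180180
sum: t=0:+1/576 t=1:−1/144 t=2:+1/576 = -1/288
3j²(3 4 5; 0 0 0) = Δ·Π!·Σ² = 20/1001  (sign +1)
(m-triple is (0,0,0) — same symbol as above.)
combine: 4πI² = 693·20/1001·20/1001 = 3600/13013
take √, sign +1: I = 0.14837393

0.148374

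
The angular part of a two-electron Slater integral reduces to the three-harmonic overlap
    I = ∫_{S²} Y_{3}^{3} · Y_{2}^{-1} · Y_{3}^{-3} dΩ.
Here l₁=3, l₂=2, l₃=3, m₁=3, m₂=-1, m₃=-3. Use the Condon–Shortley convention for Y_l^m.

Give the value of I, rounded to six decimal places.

3 − 1 − 3 = -1 ≠ 0: azimuthal integral kills it; I = 0

0.000000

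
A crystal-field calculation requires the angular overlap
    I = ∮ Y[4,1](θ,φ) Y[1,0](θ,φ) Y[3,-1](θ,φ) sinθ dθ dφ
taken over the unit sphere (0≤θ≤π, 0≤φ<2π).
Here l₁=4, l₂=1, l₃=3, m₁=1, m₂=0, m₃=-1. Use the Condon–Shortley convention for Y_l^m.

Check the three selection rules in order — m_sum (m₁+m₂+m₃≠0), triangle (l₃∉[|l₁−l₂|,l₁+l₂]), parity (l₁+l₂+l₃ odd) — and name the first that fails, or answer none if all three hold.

azimuthal sum: 1 + 0 − 1 = 0  ✓
3 ≤ 3 ≤ 5 (triangle on l)  ✓
L = 4 + 1 + 3 = 8 (even)  ✓

none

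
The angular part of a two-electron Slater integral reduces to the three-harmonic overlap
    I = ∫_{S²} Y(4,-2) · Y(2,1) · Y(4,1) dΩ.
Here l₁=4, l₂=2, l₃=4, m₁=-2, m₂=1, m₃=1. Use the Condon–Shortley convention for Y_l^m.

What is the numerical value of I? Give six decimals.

0.127700

Checks pass: Σm=0; 10 even; l₃=4∈[2,6].
(2·4+1)(2·2+1)(2·4+1) = 405
Δ: 2! 6! 2! / 11! → 1/13860
sum: t=0:+1/192 t=1:−1/36 t=2:+1/192 = -5/288
3j²(4 2 4; 0 0 0) = Δ·Π!·Σ² = 20/693  (sign -1)
sum: t=1:−1/240 t=2:+1/96 = 1/160
3j²(4 2 4; -2 1 1) = Δ·Π!·Σ² = 27/1540  (sign -1)
combine: 4πI² = 405·20/693·27/1540 = 1215/5929
take √, sign +1: I = 0.12770047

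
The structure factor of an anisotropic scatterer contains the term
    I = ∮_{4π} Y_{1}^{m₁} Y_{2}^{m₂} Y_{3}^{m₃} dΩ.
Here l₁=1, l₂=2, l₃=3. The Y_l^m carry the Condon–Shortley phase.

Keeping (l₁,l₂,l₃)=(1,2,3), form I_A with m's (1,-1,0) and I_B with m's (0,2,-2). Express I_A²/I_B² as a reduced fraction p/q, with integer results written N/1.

Shared (l₁,l₂,l₃)=(1,2,3): N and (l;000)² cancel in I_A²/I_B².
A: Δ = 0!·2!·4!/7! = 1/105; Racah Σ t=0..0: t=0:+1/12 = 1/12; ⇒ 3j(1 2 3; 1 -1 0)² = 1/35, sgn -1
B: Δ = 0!·2!·4!/7! = 1/105; Racah Σ t=0..0: t=0:+1/24 = 1/24; ⇒ 3j(1 2 3; 0 2 -2)² = 1/21, sgn -1
I_A²/I_B² = (1/35)/(1/21) = 3/5

3/5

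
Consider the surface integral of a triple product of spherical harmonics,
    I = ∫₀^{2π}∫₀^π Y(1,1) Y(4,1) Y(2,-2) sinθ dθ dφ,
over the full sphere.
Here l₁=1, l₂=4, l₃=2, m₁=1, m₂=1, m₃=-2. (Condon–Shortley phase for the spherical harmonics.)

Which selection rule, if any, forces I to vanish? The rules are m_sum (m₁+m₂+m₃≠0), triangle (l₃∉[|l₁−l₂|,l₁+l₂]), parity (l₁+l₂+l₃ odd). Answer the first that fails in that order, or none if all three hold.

triangle

azimuthal sum: 1 + 1 − 2 = 0  ✓
3 ≤ 2 ≤ 5 (triangle on l)  ✗
L = 1 + 4 + 2 = 7 (odd)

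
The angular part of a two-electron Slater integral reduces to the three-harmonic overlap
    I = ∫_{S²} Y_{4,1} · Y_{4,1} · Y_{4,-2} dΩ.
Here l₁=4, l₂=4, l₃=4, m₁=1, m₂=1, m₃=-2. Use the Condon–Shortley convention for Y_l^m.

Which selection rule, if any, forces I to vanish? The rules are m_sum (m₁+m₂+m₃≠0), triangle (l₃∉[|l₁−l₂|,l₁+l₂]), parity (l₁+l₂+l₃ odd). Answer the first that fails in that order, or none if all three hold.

azimuthal sum: 1 + 1 − 2 = 0  ✓
0 ≤ 4 ≤ 8 (triangle on l)  ✓
L = 4 + 4 + 4 = 12 (even)  ✓

none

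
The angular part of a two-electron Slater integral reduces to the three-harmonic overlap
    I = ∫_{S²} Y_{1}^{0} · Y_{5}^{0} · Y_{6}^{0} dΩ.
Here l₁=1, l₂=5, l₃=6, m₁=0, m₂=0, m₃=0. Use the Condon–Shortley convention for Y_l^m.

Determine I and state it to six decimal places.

0.245154

Rules hold: Σm=0, L=12 even, 4≤6≤6.
N = 3·11·13 = 429
Δ = 0!·2!·10!/13! = 1/858
Racah Σ t=0..0: t=0:+1/14400 = 1/14400
⇒ 3j(1 5 6; 0 0 0)² = 6/143, sgn +1
(m-triple is (0,0,0) — same symbol as above.)
4πI² = N·(3j₀)²·(3jₘ)² = 108/143
I = +1·√(0.755245/4π) = 0.24515397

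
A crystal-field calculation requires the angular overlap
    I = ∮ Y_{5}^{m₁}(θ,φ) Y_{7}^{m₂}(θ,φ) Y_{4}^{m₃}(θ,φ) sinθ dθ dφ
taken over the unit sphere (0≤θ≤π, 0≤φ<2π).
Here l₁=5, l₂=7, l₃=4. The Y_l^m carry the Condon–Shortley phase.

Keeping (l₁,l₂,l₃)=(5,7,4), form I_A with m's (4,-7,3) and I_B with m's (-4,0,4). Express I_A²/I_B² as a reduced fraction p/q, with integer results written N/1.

429/16

l's match ⇒ only the (l;m) 3-j factors differ between A and B.
A: triangle coeff Δ(5,7,4) = 1/6126120; Σ_t [0,0]: t=0:+1/29030400 = 1/29030400; (3j)²=21/680 [(5 7 4; 4 -7 3)], sign=-1
B: triangle coeff Δ(5,7,4) = 1/6126120; Σ_t [7,7]: t=7:−1/7257600 = -1/7257600; (3j)²=14/12155 [(5 7 4; -4 0 4)], sign=-1
I_A²/I_B² = (21/680)/(14/12155) = 429/16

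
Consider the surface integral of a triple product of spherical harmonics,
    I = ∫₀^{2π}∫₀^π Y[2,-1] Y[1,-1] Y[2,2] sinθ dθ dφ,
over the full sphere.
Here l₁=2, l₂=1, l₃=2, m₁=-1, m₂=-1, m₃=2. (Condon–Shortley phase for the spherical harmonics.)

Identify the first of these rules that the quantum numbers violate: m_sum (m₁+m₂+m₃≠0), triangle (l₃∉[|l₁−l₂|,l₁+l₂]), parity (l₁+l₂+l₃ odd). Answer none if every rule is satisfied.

m₁+m₂+m₃ = -1 − 1 + 2 = 0  ✓
triangle: |2−1|=1 ≤ l₃=2 ≤ 2+1=3  ✓
parity: l₁+l₂+l₃ = 5 is odd  ✗

parity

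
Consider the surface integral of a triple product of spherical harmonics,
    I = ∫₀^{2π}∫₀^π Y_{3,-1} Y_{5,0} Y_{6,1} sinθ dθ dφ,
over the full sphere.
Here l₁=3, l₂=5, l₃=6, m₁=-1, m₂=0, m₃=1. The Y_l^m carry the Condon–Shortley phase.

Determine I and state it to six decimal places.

-0.077843

Rules hold: Σm=0, L=14 even, 2≤6≤8.
N = 7·11·13 = 1001
Δ = 2!·4!·8!/15! = 1/675675
Racah Σ t=0..2: t=0:+1/8640 t=1:−1/2304 t=2:+1/8640 = -7/34560
⇒ 3j(3 5 6; 0 0 0)² = 7/429, sgn -1
Racah Σ t=0..2: t=0:+1/34560 t=1:−1/3456 t=2:+1/5760 = -1/11520
⇒ 3j(3 5 6; -1 0 1)² = 2/429, sgn +1
4πI² = N·(3j₀)²·(3jₘ)² = 98/1287
I = -1·√(0.0761461/4π) = -0.07784287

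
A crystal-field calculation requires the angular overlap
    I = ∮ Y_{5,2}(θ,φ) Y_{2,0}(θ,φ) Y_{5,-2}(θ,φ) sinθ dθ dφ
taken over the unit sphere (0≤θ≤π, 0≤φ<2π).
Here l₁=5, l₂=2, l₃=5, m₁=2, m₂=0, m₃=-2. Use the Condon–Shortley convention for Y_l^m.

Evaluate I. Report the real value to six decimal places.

Rules hold: Σm=0, L=12 even, 3≤5≤7.
N = 11·5·11 = 605
Δ = 2!·8!·2!/13! = 1/38610
Racah Σ t=0..2: t=0:+1/2880 t=1:−1/576 t=2:+1/2880 = -1/960
⇒ 3j(5 2 5; 0 0 0)² = 10/429, sgn +1
Racah Σ t=0..2: t=0:+1/2880 t=1:−1/1440 t=2:+1/20160 = -1/3360
⇒ 3j(5 2 5; 2 0 -2)² = 6/715, sgn +1
4πI² = N·(3j₀)²·(3jₘ)² = 20/169
I = +1·√(0.118343/4π) = 0.09704356

0.097044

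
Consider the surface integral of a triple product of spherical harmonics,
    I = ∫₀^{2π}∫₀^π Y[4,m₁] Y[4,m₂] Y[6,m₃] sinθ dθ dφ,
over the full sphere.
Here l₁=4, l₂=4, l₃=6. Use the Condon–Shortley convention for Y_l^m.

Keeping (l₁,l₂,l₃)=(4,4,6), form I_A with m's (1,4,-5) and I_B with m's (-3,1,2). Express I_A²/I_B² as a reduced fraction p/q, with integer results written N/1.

22/15

l's match ⇒ only the (l;m) 3-j factors differ between A and B.
A: triangle coeff Δ(4,4,6) = 1/1261260; Σ_t [2,2]: t=2:+1/172800 = 1/172800; (3j)²=2/65 [(4 4 6; 1 4 -5)], sign=-1
B: triangle coeff Δ(4,4,6) = 1/1261260; Σ_t [1,2]: t=1:−1/34560 t=2:+1/8640 = 1/11520; (3j)²=3/143 [(4 4 6; -3 1 2)], sign=+1
I_A²/I_B² = (2/65)/(3/143) = 22/15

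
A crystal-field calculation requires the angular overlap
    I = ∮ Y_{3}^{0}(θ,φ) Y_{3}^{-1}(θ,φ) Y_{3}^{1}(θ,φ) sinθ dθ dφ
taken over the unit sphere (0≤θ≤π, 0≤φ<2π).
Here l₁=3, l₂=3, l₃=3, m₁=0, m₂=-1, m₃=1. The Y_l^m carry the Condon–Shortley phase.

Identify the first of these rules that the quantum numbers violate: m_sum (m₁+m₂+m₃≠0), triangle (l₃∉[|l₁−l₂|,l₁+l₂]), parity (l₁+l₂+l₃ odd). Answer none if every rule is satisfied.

parity

azimuthal sum: 0 − 1 + 1 = 0  ✓
0 ≤ 3 ≤ 6 (triangle on l)  ✓
L = 3 + 3 + 3 = 9 (odd)  ✗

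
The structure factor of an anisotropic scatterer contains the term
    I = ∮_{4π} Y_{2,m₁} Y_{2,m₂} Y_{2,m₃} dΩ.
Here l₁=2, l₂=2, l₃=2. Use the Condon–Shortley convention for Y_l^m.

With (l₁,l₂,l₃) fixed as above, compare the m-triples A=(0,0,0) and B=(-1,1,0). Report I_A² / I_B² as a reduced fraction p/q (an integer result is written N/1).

4/1

l's match ⇒ only the (l;m) 3-j factors differ between A and B.
A: triangle coeff Δ(2,2,2) = 1/630; Σ_t [0,2]: t=0:+1/8 t=1:−1/1 t=2:+1/8 = -3/4; (3j)²=2/35 [(2 2 2; 0 0 0)], sign=-1
B: triangle coeff Δ(2,2,2) = 1/630; Σ_t [1,2]: t=1:−1/4 t=2:+1/2 = 1/4; (3j)²=1/70 [(2 2 2; -1 1 0)], sign=+1
I_A²/I_B² = (2/35)/(1/70) = 4/1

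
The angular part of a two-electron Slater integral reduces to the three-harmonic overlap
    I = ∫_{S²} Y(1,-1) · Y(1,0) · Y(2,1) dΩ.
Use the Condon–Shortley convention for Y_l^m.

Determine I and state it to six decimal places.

-0.218510

m-sum 0 ✓  L=4 even ✓  0≤2≤2 ✓
Π(2lᵢ+1) = 3×3×5 = 45
triangle coeff Δ(1,1,2) = 1/30
Σ_t [0,0]: t=0:+1/1 = 1/1
(3j)²=2/15 [(1 1 2; 0 0 0)], sign=+1
Σ_t [0,0]: t=0:+1/2 = 1/2
(3j)²=1/10 [(1 1 2; -1 0 1)], sign=-1
⇒ 4πI² = 3/5
I = (-1)√(3/5/(4π)) = -0.21850969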